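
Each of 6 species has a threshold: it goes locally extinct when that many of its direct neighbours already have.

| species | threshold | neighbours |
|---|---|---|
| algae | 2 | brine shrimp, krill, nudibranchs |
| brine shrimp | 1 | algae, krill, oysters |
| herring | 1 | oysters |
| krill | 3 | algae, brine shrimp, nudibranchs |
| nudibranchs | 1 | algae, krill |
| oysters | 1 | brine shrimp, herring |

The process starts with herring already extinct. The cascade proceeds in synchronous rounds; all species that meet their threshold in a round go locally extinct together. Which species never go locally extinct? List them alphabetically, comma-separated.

algae, krill, nudibranchs

Round 1 — herring goes locally extinct (initial).
Round 2 — checking thresholds:
  oysters: 1 of 2 neighbours ≥ 1, goes locally extinct.
Round 3 — checking thresholds:
  brine shrimp: 1 of 3 neighbours ≥ 1, goes locally extinct.
Round 4 — no new extinctions; cascade stops.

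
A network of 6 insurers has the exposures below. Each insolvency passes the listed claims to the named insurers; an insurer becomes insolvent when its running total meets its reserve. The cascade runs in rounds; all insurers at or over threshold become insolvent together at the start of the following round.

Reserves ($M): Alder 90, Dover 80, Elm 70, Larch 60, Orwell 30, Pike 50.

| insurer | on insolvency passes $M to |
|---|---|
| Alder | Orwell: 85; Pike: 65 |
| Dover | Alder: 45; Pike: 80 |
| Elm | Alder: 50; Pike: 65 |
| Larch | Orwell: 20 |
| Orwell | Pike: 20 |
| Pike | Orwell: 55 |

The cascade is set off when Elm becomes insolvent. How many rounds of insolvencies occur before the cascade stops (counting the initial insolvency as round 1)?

3

Round 1 — Elm becomes insolvent (initial).
  Alder: +50 → 50 < 90
  Pike: +65 → 65 ≥ 50
Round 2 — Pike becomes insolvent.
  Orwell: +55 → 55 ≥ 30
Round 3 — Orwell becomes insolvent.
No further insolvencies.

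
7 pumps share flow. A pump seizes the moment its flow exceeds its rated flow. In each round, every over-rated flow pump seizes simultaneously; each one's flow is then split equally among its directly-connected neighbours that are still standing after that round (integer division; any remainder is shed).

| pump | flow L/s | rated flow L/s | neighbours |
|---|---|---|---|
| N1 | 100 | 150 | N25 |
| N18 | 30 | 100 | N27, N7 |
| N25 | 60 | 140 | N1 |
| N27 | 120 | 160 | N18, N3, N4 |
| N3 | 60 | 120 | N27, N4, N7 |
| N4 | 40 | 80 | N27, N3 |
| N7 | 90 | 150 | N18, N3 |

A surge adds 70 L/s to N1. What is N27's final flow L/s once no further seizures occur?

120

Round 1 — N1 at 170 > 150. N1 seizes.
  N1 sheds 170 L/s to N25: 170 each.
    N25: 60+170 = 230 > 140
Round 2 — N25 seizes.
  N25 sheds 230 L/s: no online neighbours, lost.
No further seizures.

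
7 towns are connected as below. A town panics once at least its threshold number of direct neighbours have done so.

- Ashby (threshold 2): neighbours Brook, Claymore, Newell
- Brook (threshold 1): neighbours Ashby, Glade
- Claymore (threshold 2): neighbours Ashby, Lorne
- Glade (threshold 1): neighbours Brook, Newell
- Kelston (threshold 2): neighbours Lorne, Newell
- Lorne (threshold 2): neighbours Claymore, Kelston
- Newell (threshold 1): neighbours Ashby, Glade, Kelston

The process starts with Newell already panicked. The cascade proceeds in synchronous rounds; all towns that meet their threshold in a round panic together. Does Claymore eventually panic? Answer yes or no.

no

Round 1 — Newell panics (initial).
Round 2 — checking thresholds:
  Ashby: 1 of 3 neighbours < 2, not yet.
  Glade: 1 of 2 neighbours ≥ 1, panics.
  Kelston: 1 of 2 neighbours < 2, not yet.
Round 3 — checking thresholds:
  Ashby: 1 of 3 neighbours < 2, not yet.
  Brook: 1 of 2 neighbours ≥ 1, panics.
  Kelston: 1 of 2 neighbours < 2, not yet.
Round 4 — checking thresholds:
  Ashby: 2 of 3 neighbours ≥ 2, panics.
  Kelston: 1 of 2 neighbours < 2, not yet.
Round 5 — no new panics; cascade stops.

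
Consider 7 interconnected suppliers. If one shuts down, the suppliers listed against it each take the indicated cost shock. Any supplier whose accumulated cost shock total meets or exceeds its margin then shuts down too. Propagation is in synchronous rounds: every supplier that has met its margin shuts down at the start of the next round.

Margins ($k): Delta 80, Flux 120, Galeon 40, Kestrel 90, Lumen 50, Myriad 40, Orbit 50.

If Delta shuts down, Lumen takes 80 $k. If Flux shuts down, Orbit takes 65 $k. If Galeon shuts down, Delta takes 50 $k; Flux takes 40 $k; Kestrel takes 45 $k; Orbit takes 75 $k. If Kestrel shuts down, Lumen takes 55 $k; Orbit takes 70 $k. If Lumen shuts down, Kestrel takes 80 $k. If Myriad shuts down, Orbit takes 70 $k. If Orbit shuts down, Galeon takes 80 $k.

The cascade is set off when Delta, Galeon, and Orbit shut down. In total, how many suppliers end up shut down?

5

Round 1 — Delta, Galeon, Orbit shut down (initial).
  Flux: +40 → 40 < 120
  Kestrel: +45 → 45 < 90
  Lumen: +80 → 80 ≥ 50
Round 2 — Lumen shuts down.
  Kestrel: +80 → 125 ≥ 90
Round 3 — Kestrel shuts down.
No further shutdowns.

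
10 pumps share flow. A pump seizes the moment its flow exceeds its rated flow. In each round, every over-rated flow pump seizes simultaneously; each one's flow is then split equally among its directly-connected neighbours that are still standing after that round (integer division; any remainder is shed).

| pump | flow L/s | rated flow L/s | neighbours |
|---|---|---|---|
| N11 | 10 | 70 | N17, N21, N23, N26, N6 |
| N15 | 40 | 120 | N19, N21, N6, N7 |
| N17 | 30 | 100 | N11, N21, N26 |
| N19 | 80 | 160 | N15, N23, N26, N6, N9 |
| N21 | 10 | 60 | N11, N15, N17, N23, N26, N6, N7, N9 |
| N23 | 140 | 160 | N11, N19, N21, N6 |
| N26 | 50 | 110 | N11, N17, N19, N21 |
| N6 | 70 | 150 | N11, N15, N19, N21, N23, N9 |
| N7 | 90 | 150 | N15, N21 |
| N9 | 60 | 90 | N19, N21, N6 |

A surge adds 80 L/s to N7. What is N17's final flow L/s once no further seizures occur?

Round 1 — N7 at 170 > 150. N7 seizes.
  N7 sheds 170 L/s to N15, N21: 85 each.
    N15: 40+85 = 125 > 120
    N21: 10+85 = 95 > 60
Round 2 — N15, N21 seize.
  N15 sheds 125 L/s to N19, N6: 62 each (1 lost).
    N19: 80+62 = 142 ≤ 160
    N6: 70+62 = 132 ≤ 150
  N21 sheds 95 L/s to N11, N17, N23, N26, N6, N9: 15 each (5 lost).
    N11: 10+15 = 25 ≤ 70
    N17: 30+15 = 45 ≤ 100
    N23: 140+15 = 155 ≤ 160
    N26: 50+15 = 65 ≤ 110
    N6: 132+15 = 147 ≤ 150
    N9: 60+15 = 75 ≤ 90
No further seizures.

45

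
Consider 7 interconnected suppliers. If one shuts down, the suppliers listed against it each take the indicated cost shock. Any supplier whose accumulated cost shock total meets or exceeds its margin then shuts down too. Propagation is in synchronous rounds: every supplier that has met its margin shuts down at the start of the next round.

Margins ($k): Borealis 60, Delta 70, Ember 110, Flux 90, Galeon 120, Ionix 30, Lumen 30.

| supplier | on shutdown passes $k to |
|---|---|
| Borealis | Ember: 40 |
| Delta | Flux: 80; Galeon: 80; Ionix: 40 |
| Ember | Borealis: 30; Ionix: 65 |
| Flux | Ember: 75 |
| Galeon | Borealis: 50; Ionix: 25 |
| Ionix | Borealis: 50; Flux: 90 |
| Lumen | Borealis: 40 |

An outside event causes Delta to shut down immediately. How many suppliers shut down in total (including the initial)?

3

Round 1 — Delta shuts down (initial).
  Flux: +80 → 80 < 90
  Galeon: +80 → 80 < 120
  Ionix: +40 → 40 ≥ 30
Round 2 — Ionix shuts down.
  Borealis: +50 → 50 < 60
  Flux: +90 → 170 ≥ 90
Round 3 — Flux shuts down.
  Ember: +75 → 75 < 110
No further shutdowns.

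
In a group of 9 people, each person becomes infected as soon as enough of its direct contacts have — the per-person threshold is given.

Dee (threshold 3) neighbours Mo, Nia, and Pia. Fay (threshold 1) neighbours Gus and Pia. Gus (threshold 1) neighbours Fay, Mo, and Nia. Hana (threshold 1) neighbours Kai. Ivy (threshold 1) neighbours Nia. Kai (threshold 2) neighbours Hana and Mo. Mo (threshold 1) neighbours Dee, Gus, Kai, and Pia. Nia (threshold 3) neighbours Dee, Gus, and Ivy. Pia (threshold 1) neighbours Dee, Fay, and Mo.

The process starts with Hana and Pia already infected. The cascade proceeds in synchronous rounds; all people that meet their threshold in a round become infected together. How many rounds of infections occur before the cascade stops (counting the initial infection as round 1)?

Round 1 — Hana, Pia become infected (initial).
Round 2 — checking thresholds:
  Dee: 1 of 3 neighbours < 3, below threshold.
  Fay: 1 of 2 neighbours ≥ 1, becomes infected.
  Kai: 1 of 2 neighbours < 2, below threshold.
  Mo: 1 of 4 neighbours ≥ 1, becomes infected.
Round 3 — checking thresholds:
  Dee: 2 of 3 neighbours < 3, below threshold.
  Gus: 2 of 3 neighbours ≥ 1, becomes infected.
  Kai: 2 of 2 neighbours ≥ 2, becomes infected.
Round 4 — no new infections; cascade stops.

3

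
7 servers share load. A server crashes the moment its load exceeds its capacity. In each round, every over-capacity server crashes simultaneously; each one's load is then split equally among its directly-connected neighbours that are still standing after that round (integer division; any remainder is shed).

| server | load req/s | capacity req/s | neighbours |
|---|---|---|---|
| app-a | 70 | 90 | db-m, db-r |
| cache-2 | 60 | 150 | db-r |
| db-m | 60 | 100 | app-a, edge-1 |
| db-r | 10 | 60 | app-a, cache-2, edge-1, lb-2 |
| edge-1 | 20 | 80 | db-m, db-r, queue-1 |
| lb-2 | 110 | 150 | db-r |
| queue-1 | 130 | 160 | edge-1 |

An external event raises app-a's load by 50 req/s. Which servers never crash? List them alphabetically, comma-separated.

Round 1 — app-a at 120 > 90. app-a crashes.
  app-a sheds 120 req/s to db-m, db-r: 60 each.
    db-m: 60+60 = 120 > 100
    db-r: 10+60 = 70 > 60
Round 2 — db-m, db-r crash.
  db-m sheds 120 req/s to edge-1: 120 each.
    edge-1: 20+120 = 140 > 80
  db-r sheds 70 req/s to cache-2, edge-1, lb-2: 23 each (1 lost).
    cache-2: 60+23 = 83 ≤ 150
    edge-1: 140+23 = 163 > 80
    lb-2: 110+23 = 133 ≤ 150
Round 3 — edge-1 crashes.
  edge-1 sheds 163 req/s to queue-1: 163 each.
    queue-1: 130+163 = 293 > 160
Round 4 — queue-1 crashes.
  queue-1 sheds 293 req/s: no online neighbours, lost.
No further crashes.

cache-2, lb-2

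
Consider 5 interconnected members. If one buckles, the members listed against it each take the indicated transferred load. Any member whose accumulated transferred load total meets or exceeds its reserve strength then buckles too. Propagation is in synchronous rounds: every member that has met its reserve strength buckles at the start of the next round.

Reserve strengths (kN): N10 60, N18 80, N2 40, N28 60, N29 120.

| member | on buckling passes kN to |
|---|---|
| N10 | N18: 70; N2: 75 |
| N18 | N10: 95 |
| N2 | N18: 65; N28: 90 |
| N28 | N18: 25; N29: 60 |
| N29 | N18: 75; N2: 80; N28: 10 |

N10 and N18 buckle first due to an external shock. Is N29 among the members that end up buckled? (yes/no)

Round 1 — N10, N18 buckle (initial).
  N2: +75 → 75 ≥ 40
Round 2 — N2 buckles.
  N28: +90 → 90 ≥ 60
Round 3 — N28 buckles.
  N29: +60 → 60 < 120
No further bucklings.

no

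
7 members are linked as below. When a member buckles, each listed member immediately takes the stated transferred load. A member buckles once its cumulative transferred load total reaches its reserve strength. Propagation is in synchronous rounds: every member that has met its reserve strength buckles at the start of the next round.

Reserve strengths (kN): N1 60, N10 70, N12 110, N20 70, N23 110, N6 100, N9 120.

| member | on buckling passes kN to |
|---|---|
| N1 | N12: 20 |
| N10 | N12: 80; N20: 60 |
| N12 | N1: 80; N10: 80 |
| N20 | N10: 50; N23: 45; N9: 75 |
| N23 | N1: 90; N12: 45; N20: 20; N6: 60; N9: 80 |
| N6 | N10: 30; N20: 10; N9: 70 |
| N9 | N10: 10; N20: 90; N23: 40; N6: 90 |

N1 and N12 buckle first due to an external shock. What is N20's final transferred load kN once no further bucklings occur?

Round 1 — N1, N12 buckle (initial).
  N10: +80 → 80 ≥ 70
Round 2 — N10 buckles.
  N20: +60 → 60 < 70
No further bucklings.

60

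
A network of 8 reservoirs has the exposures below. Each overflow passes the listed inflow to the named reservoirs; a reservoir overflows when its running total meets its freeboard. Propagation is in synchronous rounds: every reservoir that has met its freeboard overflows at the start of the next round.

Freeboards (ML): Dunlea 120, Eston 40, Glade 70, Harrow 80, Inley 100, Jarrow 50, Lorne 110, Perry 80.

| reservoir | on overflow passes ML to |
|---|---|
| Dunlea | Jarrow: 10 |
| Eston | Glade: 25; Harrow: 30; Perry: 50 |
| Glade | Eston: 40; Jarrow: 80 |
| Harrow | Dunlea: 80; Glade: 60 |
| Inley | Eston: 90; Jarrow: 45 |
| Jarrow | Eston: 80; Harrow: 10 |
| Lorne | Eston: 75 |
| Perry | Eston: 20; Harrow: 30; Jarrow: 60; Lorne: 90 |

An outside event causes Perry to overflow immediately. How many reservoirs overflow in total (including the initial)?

3

Round 1 — Perry overflows (initial).
  Eston: +20 → 20 < 40
  Harrow: +30 → 30 < 80
  Jarrow: +60 → 60 ≥ 50
  Lorne: +90 → 90 < 110
Round 2 — Jarrow overflows.
  Eston: +80 → 100 ≥ 40
  Harrow: +10 → 40 < 80
Round 3 — Eston overflows.
  Glade: +25 → 25 < 70
  Harrow: +30 → 70 < 80
No further overflows.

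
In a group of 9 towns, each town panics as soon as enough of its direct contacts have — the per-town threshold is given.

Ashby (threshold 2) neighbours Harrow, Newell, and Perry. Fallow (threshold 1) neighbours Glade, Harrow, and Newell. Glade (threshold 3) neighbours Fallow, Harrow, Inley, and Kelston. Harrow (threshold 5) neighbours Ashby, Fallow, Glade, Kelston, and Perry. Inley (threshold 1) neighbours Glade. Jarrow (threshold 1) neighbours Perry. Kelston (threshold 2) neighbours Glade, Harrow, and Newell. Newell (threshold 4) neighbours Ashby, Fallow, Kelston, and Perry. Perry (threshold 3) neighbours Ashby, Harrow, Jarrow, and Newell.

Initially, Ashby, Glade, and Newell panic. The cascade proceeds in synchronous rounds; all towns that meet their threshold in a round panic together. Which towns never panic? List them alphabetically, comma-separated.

Round 1 — Ashby, Glade, Newell panic (initial).
Round 2 — checking thresholds:
  Fallow: 2 of 3 neighbours ≥ 1, panics.
  Harrow: 2 of 5 neighbours < 5, holds.
  Inley: 1 of 1 neighbours ≥ 1, panics.
  Kelston: 2 of 3 neighbours ≥ 2, panics.
  Perry: 2 of 4 neighbours < 3, holds.
Round 3 — no new panics; cascade stops.

Harrow, Jarrow, Perry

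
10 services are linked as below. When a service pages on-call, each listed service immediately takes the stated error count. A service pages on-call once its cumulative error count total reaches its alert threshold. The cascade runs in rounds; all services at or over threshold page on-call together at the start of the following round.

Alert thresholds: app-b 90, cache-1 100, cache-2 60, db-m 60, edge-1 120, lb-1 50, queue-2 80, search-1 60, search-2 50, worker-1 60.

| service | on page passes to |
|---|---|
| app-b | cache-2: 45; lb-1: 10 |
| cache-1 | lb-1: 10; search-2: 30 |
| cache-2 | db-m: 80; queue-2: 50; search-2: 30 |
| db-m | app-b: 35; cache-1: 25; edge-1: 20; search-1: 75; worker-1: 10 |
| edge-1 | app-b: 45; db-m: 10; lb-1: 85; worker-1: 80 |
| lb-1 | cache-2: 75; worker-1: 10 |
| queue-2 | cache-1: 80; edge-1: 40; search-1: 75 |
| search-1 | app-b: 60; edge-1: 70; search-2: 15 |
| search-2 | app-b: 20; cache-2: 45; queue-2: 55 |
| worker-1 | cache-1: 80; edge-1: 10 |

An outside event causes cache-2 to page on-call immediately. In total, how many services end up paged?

Round 1 — cache-2 pages on-call (initial).
  db-m: +80 → 80 ≥ 60
  queue-2: +50 → 50 < 80
  search-2: +30 → 30 < 50
Round 2 — db-m pages on-call.
  app-b: +35 → 35 < 90
  cache-1: +25 → 25 < 100
  edge-1: +20 → 20 < 120
  search-1: +75 → 75 ≥ 60
  worker-1: +10 → 10 < 60
Round 3 — search-1 pages on-call.
  app-b: +60 → 95 ≥ 90
  edge-1: +70 → 90 < 120
  search-2: +15 → 45 < 50
Round 4 — app-b pages on-call.
  lb-1: +10 → 10 < 50
No further pages.

4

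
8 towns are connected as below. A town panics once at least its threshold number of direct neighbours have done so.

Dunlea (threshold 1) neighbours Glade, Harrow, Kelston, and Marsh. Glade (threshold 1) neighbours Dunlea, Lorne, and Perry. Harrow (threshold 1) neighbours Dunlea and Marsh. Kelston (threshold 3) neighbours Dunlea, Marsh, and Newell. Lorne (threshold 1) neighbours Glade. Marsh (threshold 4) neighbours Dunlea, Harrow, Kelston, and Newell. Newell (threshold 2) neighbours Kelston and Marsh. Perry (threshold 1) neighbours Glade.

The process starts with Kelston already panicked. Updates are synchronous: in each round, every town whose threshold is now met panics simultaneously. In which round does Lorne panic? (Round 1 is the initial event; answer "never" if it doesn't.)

4

Round 1 — Kelston panics (initial).
Round 2 — checking thresholds:
  Dunlea: 1 of 4 neighbours ≥ 1, panics.
  Marsh: 1 of 4 neighbours < 4, below threshold.
  Newell: 1 of 2 neighbours < 2, below threshold.
Round 3 — checking thresholds:
  Glade: 1 of 3 neighbours ≥ 1, panics.
  Harrow: 1 of 2 neighbours ≥ 1, panics.
  Marsh: 2 of 4 neighbours < 4, below threshold.
  Newell: 1 of 2 neighbours < 2, below threshold.
Round 4 — checking thresholds:
  Lorne: 1 of 1 neighbours ≥ 1, panics.
  Marsh: 3 of 4 neighbours < 4, below threshold.
  Newell: 1 of 2 neighbours < 2, below threshold.
  Perry: 1 of 1 neighbours ≥ 1, panics.
Round 5 — no new panics; cascade stops.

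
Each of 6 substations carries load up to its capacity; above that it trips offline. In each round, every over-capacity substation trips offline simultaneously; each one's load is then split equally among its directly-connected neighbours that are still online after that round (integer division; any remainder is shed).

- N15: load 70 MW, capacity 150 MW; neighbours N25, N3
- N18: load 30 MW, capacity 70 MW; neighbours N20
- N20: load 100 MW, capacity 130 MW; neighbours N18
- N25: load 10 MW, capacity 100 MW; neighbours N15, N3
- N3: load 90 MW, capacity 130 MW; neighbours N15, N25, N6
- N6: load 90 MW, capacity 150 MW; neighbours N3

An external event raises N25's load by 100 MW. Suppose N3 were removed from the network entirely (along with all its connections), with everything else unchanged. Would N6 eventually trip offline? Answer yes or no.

no

With N3 removed:
Round 1 — N25 at 110 > 100. N25 trips offline.
  N25 sheds 110 MW to N15: 110 each.
    N15: 70+110 = 180 > 150
Round 2 — N15 trips offline.
  N15 sheds 180 MW: no online neighbours, lost.
No further trips.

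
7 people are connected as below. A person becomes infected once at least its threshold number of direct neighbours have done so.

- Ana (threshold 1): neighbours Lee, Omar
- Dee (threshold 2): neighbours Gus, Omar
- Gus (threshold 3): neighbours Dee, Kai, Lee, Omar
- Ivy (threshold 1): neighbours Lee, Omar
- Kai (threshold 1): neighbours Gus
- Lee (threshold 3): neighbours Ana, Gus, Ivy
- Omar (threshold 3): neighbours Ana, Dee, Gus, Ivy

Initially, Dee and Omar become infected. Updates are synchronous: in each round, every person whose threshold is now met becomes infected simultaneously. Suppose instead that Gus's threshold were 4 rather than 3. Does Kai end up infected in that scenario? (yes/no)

With Gus's threshold at 4:
Round 1 — Dee, Omar become infected (initial).
Round 2 — checking thresholds:
  Ana: 1 of 2 neighbours ≥ 1, becomes infected.
  Gus: 2 of 4 neighbours < 4, below threshold.
  Ivy: 1 of 2 neighbours ≥ 1, becomes infected.
Round 3 — no new infections; cascade stops.

no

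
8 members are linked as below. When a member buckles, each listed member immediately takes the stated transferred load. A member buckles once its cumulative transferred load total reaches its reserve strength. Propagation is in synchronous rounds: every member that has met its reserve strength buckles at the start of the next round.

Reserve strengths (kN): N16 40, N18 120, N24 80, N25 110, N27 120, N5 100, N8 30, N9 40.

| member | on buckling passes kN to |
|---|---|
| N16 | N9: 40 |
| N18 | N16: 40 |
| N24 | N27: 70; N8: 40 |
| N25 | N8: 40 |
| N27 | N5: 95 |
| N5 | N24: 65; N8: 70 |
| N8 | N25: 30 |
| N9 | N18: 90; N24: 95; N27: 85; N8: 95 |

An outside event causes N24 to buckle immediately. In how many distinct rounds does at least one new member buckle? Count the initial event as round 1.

Round 1 — N24 buckles (initial).
  N27: +70 → 70 < 120
  N8: +40 → 40 ≥ 30
Round 2 — N8 buckles.
  N25: +30 → 30 < 110
No further bucklings.

2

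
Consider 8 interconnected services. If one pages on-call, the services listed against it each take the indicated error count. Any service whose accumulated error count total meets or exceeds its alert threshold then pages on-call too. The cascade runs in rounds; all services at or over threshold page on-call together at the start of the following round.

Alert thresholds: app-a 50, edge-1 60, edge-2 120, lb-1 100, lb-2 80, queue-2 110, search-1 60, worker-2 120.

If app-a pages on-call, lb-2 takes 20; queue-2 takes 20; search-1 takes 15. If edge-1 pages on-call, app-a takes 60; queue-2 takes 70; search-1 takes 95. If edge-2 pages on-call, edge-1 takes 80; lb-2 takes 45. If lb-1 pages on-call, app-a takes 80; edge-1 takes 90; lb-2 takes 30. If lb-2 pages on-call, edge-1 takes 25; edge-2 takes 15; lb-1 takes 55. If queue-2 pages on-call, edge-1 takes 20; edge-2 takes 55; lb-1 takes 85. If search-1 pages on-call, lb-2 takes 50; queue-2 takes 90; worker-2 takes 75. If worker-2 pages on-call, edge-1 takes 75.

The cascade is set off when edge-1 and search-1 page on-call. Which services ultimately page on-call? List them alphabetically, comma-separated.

Round 1 — edge-1, search-1 page on-call (initial).
  app-a: +60 → 60 ≥ 50
  lb-2: +50 → 50 < 80
  queue-2: +70+90 → 160 ≥ 110
  worker-2: +75 → 75 < 120
Round 2 — app-a, queue-2 page on-call.
  edge-2: +55 → 55 < 120
  lb-1: +85 → 85 < 100
  lb-2: +20 → 70 < 80
No further pages.

app-a, edge-1, queue-2, search-1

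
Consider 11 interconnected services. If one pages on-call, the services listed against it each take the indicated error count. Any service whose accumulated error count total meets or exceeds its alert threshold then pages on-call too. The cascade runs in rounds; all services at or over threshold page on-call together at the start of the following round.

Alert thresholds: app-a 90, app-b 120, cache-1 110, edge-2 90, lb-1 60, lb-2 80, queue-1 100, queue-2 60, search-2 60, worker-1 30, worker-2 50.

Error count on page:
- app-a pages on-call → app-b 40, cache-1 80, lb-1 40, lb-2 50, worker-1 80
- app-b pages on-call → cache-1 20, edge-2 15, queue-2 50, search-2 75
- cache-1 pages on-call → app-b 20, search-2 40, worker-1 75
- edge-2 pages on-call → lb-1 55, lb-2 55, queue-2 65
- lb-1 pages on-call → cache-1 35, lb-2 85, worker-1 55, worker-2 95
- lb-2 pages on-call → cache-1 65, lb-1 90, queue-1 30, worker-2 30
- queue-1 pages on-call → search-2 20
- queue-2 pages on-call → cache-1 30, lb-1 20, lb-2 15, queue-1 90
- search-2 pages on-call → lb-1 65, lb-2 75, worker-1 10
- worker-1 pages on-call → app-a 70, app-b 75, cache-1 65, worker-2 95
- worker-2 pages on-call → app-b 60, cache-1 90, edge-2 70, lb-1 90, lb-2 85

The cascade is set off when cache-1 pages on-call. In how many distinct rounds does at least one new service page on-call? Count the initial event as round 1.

5

Round 1 — cache-1 pages on-call (initial).
  app-b: +20 → 20 < 120
  search-2: +40 → 40 < 60
  worker-1: +75 → 75 ≥ 30
Round 2 — worker-1 pages on-call.
  app-a: +70 → 70 < 90
  app-b: +75 → 95 < 120
  worker-2: +95 → 95 ≥ 50
Round 3 — worker-2 pages on-call.
  app-b: +60 → 155 ≥ 120
  edge-2: +70 → 70 < 90
  lb-1: +90 → 90 ≥ 60
  lb-2: +85 → 85 ≥ 80
Round 4 — app-b, lb-1, lb-2 page on-call.
  edge-2: +15 → 85 < 90
  queue-1: +30 → 30 < 100
  queue-2: +50 → 50 < 60
  search-2: +75 → 115 ≥ 60
Round 5 — search-2 pages on-call.
No further pages.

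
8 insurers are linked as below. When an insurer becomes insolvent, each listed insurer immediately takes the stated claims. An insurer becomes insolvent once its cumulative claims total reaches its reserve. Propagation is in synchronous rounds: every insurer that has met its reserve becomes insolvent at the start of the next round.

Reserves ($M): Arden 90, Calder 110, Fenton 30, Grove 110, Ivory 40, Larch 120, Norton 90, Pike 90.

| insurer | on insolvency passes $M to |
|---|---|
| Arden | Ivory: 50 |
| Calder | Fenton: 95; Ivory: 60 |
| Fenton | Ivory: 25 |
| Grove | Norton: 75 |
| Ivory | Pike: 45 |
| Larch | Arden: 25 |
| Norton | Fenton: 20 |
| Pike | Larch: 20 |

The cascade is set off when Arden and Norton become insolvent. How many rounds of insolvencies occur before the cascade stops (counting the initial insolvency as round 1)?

2

Round 1 — Arden, Norton become insolvent (initial).
  Fenton: +20 → 20 < 30
  Ivory: +50 → 50 ≥ 40
Round 2 — Ivory becomes insolvent.
  Pike: +45 → 45 < 90
No further insolvencies.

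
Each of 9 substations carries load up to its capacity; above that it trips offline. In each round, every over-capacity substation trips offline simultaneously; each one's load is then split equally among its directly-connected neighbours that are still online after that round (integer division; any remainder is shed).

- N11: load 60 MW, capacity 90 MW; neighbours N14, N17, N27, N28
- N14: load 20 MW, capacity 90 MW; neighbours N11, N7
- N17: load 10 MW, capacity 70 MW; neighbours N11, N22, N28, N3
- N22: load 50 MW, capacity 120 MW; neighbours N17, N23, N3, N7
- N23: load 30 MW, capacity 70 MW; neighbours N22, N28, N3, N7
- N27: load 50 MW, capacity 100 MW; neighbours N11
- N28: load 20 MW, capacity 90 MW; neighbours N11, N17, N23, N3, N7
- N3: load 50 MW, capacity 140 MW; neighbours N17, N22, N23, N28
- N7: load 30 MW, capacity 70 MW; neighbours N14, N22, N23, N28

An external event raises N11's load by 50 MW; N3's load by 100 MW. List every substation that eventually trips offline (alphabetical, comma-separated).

N11, N14, N17, N22, N23, N28, N3, N7

Round 1 — N11 at 110 > 90; N3 at 150 > 140. N11, N3 trip offline.
  N11 sheds 110 MW to N14, N17, N27, N28: 27 each (2 lost).
    N14: 20+27 = 47 ≤ 90
    N17: 10+27 = 37 ≤ 70
    N27: 50+27 = 77 ≤ 100
    N28: 20+27 = 47 ≤ 90
  N3 sheds 150 MW to N17, N22, N23, N28: 37 each (2 lost).
    N17: 37+37 = 74 > 70
    N22: 50+37 = 87 ≤ 120
    N23: 30+37 = 67 ≤ 70
    N28: 47+37 = 84 ≤ 90
Round 2 — N17 trips offline.
  N17 sheds 74 MW to N22, N28: 37 each.
    N22: 87+37 = 124 > 120
    N28: 84+37 = 121 > 90
Round 3 — N22, N28 trip offline.
  N22 sheds 124 MW to N23, N7: 62 each.
    N23: 67+62 = 129 > 70
    N7: 30+62 = 92 > 70
  N28 sheds 121 MW to N23, N7: 60 each (1 lost).
    N23: 129+60 = 189 > 70
    N7: 92+60 = 152 > 70
Round 4 — N23, N7 trip offline.
  N23 sheds 189 MW: no online neighbours, lost.
  N7 sheds 152 MW to N14: 152 each.
    N14: 47+152 = 199 > 90
Round 5 — N14 trips offline.
  N14 sheds 199 MW: no online neighbours, lost.
No further trips.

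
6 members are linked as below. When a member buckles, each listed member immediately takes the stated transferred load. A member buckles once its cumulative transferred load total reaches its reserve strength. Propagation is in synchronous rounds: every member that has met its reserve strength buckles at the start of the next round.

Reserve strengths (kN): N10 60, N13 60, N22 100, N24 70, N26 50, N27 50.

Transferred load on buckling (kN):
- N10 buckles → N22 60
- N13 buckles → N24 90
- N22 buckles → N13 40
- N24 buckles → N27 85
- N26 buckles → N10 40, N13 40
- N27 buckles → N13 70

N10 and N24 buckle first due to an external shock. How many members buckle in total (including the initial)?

4

Round 1 — N10, N24 buckle (initial).
  N22: +60 → 60 < 100
  N27: +85 → 85 ≥ 50
Round 2 — N27 buckles.
  N13: +70 → 70 ≥ 60
Round 3 — N13 buckles.
No further bucklings.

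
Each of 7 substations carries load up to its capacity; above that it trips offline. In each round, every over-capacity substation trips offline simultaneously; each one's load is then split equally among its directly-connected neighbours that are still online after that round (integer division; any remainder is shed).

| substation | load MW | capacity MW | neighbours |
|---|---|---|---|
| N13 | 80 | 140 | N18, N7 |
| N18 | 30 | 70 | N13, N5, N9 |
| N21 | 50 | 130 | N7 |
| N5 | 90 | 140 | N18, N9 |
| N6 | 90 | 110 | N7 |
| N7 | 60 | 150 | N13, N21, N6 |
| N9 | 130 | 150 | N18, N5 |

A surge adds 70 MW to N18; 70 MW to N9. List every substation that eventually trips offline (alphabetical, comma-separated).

N18, N5, N9

Round 1 — N18 at 100 > 70; N9 at 200 > 150. N18, N9 trip offline.
  N18 sheds 100 MW to N13, N5: 50 each.
    N13: 80+50 = 130 ≤ 140
    N5: 90+50 = 140 ≤ 140
  N9 sheds 200 MW to N5: 200 each.
    N5: 140+200 = 340 > 140
Round 2 — N5 trips offline.
  N5 sheds 340 MW: no online neighbours, lost.
No further trips.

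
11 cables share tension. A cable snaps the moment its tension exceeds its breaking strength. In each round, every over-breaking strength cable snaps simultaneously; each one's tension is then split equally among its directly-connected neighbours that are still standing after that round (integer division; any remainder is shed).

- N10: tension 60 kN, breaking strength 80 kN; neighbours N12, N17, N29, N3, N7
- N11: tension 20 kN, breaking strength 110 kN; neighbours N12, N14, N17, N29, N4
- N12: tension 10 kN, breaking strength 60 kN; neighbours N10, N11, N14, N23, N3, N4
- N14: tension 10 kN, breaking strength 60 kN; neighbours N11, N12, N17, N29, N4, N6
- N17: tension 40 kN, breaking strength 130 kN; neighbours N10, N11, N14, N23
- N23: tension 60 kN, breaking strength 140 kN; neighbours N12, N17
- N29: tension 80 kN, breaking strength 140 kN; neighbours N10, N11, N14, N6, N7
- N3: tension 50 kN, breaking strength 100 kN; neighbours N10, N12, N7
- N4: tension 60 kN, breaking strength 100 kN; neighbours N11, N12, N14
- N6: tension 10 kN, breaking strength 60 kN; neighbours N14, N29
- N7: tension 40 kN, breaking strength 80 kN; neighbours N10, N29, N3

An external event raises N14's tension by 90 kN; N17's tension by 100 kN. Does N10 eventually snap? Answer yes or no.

Round 1 — N14 at 100 > 60; N17 at 140 > 130. N14, N17 snap.
  N14 sheds 100 kN to N11, N12, N29, N4, N6: 20 each.
    N11: 20+20 = 40 ≤ 110
    N12: 10+20 = 30 ≤ 60
    N29: 80+20 = 100 ≤ 140
    N4: 60+20 = 80 ≤ 100
    N6: 10+20 = 30 ≤ 60
  N17 sheds 140 kN to N10, N11, N23: 46 each (2 lost).
    N10: 60+46 = 106 > 80
    N11: 40+46 = 86 ≤ 110
    N23: 60+46 = 106 ≤ 140
Round 2 — N10 snaps.
  N10 sheds 106 kN to N12, N29, N3, N7: 26 each (2 lost).
    N12: 30+26 = 56 ≤ 60
    N29: 100+26 = 126 ≤ 140
    N3: 50+26 = 76 ≤ 100
    N7: 40+26 = 66 ≤ 80
No further breaks.

yes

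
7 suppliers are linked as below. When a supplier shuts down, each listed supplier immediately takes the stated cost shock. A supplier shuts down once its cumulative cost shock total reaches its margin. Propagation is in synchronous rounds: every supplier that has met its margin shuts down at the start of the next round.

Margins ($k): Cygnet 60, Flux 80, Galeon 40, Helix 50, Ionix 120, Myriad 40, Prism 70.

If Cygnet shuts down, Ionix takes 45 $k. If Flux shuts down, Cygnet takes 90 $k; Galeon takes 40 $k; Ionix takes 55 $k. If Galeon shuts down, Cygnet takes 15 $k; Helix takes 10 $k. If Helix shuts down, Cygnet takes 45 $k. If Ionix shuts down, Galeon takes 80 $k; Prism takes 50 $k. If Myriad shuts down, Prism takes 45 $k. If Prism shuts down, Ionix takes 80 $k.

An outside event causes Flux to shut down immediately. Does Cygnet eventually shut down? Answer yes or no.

Round 1 — Flux shuts down (initial).
  Cygnet: +90 → 90 ≥ 60
  Galeon: +40 → 40 ≥ 40
  Ionix: +55 → 55 < 120
Round 2 — Cygnet, Galeon shut down.
  Helix: +10 → 10 < 50
  Ionix: +45 → 100 < 120
No further shutdowns.

yes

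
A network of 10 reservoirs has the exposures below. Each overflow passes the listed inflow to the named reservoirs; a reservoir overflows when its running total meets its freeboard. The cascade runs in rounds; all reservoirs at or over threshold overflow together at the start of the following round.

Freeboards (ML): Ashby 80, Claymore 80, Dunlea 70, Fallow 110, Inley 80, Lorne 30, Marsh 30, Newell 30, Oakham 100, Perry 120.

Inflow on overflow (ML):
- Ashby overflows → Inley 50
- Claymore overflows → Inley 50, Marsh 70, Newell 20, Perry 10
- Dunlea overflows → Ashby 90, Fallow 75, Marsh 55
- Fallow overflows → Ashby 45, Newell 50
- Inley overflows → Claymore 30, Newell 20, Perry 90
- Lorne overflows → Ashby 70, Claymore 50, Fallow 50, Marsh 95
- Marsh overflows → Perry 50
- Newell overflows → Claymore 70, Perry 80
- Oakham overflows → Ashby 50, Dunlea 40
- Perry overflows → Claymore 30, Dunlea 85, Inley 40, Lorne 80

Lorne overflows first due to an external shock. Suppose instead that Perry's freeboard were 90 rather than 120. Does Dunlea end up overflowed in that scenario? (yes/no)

With Perry's freeboard at 90:
Round 1 — Lorne overflows (initial).
  Ashby: +70 → 70 < 80
  Claymore: +50 → 50 < 80
  Fallow: +50 → 50 < 110
  Marsh: +95 → 95 ≥ 30
Round 2 — Marsh overflows.
  Perry: +50 → 50 < 90
No further overflows.

no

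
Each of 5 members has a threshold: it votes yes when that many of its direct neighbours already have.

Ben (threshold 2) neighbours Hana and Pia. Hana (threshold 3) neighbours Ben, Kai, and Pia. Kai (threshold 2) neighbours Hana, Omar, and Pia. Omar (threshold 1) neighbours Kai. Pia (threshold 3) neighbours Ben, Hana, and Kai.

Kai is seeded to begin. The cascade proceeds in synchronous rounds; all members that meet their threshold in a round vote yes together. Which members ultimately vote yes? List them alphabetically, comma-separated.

Kai, Omar

Round 1 — Kai votes yes (initial).
Round 2 — checking thresholds:
  Hana: 1 of 3 neighbours < 3, holds.
  Omar: 1 of 1 neighbours ≥ 1, votes yes.
  Pia: 1 of 3 neighbours < 3, holds.
Round 3 — no new yes votes; cascade stops.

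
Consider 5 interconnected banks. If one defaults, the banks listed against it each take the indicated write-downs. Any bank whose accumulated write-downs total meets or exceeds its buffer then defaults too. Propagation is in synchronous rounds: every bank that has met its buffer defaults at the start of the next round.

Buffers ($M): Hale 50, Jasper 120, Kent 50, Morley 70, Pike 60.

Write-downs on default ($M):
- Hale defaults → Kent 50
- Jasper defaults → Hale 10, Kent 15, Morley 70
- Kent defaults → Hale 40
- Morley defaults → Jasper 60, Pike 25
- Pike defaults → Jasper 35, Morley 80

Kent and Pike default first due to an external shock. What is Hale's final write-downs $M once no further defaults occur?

40

Round 1 — Kent, Pike default (initial).
  Hale: +40 → 40 < 50
  Jasper: +35 → 35 < 120
  Morley: +80 → 80 ≥ 70
Round 2 — Morley defaults.
  Jasper: +60 → 95 < 120
No further defaults.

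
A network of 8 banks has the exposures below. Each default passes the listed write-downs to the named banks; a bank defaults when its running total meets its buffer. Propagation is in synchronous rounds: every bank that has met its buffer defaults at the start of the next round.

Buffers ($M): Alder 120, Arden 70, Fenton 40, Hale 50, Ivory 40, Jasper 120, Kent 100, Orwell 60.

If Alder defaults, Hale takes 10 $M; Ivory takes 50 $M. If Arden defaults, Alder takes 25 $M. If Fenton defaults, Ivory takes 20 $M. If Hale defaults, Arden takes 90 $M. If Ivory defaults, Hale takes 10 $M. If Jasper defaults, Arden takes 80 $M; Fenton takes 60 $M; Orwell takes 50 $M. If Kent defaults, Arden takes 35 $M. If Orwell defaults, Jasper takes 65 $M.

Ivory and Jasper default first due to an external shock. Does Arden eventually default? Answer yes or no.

Round 1 — Ivory, Jasper default (initial).
  Arden: +80 → 80 ≥ 70
  Fenton: +60 → 60 ≥ 40
  Hale: +10 → 10 < 50
  Orwell: +50 → 50 < 60
Round 2 — Arden, Fenton default.
  Alder: +25 → 25 < 120
No further defaults.

yes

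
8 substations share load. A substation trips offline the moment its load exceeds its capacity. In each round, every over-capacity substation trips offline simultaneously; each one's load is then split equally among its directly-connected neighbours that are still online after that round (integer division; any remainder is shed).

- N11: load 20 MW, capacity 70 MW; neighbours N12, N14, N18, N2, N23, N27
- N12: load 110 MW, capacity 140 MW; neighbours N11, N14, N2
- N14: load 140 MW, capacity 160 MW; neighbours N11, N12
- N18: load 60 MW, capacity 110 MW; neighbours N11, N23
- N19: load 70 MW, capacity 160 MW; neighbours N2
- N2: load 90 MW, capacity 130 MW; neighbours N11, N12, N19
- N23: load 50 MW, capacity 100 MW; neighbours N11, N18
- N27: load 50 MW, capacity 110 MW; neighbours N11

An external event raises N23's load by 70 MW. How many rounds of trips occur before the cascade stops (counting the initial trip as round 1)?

2

Round 1 — N23 at 120 > 100. N23 trips offline.
  N23 sheds 120 MW to N11, N18: 60 each.
    N11: 20+60 = 80 > 70
    N18: 60+60 = 120 > 110
Round 2 — N11, N18 trip offline.
  N11 sheds 80 MW to N12, N14, N2, N27: 20 each.
    N12: 110+20 = 130 ≤ 140
    N14: 140+20 = 160 ≤ 160
    N2: 90+20 = 110 ≤ 130
    N27: 50+20 = 70 ≤ 110
  N18 sheds 120 MW: no online neighbours, lost.
No further trips.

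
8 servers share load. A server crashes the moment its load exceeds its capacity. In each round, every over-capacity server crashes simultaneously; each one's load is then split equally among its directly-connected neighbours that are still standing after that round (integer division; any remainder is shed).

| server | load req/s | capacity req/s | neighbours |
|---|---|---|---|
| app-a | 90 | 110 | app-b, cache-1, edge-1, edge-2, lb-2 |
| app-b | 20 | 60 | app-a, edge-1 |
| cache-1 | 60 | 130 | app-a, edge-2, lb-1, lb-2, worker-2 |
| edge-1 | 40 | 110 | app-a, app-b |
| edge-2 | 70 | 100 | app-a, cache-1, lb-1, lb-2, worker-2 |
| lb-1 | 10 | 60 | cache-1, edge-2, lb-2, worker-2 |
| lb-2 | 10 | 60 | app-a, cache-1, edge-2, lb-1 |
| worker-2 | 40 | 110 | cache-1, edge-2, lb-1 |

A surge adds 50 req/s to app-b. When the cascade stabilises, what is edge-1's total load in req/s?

Round 1 — app-b at 70 > 60. app-b crashes.
  app-b sheds 70 req/s to app-a, edge-1: 35 each.
    app-a: 90+35 = 125 > 110
    edge-1: 40+35 = 75 ≤ 110
Round 2 — app-a crashes.
  app-a sheds 125 req/s to cache-1, edge-1, edge-2, lb-2: 31 each (1 lost).
    cache-1: 60+31 = 91 ≤ 130
    edge-1: 75+31 = 106 ≤ 110
    edge-2: 70+31 = 101 > 100
    lb-2: 10+31 = 41 ≤ 60
Round 3 — edge-2 crashes.
  edge-2 sheds 101 req/s to cache-1, lb-1, lb-2, worker-2: 25 each (1 lost).
    cache-1: 91+25 = 116 ≤ 130
    lb-1: 10+25 = 35 ≤ 60
    lb-2: 41+25 = 66 > 60
    worker-2: 40+25 = 65 ≤ 110
Round 4 — lb-2 crashes.
  lb-2 sheds 66 req/s to cache-1, lb-1: 33 each.
    cache-1: 116+33 = 149 > 130
    lb-1: 35+33 = 68 > 60
Round 5 — cache-1, lb-1 crash.
  cache-1 sheds 149 req/s to worker-2: 149 each.
    worker-2: 65+149 = 214 > 110
  lb-1 sheds 68 req/s to worker-2: 68 each.
    worker-2: 214+68 = 282 > 110
Round 6 — worker-2 crashes.
  worker-2 sheds 282 req/s: no online neighbours, lost.
No further crashes.

106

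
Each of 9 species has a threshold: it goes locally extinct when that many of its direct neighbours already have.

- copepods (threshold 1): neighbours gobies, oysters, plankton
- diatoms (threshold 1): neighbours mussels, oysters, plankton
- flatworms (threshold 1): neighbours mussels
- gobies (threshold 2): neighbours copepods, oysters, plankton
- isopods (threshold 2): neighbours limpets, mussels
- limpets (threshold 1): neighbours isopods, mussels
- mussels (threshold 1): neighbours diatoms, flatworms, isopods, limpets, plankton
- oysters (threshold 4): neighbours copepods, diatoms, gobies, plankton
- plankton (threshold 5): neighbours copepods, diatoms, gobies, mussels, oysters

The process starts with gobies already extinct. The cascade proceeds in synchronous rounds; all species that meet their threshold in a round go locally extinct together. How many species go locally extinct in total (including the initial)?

2

Round 1 — gobies goes locally extinct (initial).
Round 2 — checking thresholds:
  copepods: 1 of 3 neighbours ≥ 1, goes locally extinct.
  oysters: 1 of 4 neighbours < 4, below threshold.
  plankton: 1 of 5 neighbours < 5, below threshold.
Round 3 — no new extinctions; cascade stops.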